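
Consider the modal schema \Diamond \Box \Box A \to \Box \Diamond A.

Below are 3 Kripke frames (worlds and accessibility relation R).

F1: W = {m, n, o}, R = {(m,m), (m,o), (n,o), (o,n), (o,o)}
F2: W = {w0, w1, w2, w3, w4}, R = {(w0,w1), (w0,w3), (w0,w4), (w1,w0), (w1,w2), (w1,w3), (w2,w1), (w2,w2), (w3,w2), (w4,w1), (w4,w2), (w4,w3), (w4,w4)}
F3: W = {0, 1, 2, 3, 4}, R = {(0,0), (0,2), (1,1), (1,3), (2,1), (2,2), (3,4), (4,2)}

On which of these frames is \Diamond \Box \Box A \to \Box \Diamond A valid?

The schema corresponds to a generalized confluence (Geach) condition: \forall x \forall y \forall z ((xRy \wedge xRz) \to \exists w (y R^2 w \wedge zRw)).
F1: ✓.
F2: ✓.
F3: fails — 1R3, 1R1 but no w with 3R²w and 1Rw.

F1, F2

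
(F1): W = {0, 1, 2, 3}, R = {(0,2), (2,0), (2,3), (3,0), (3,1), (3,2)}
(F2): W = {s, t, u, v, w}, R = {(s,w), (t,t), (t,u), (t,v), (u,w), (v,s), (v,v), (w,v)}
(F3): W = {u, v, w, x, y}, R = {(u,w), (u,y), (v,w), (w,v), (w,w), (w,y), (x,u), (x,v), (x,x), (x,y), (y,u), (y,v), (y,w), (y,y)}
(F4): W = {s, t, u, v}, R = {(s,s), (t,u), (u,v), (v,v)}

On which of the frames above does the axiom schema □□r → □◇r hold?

Frame correspondent (Sahlqvist): ∀x ∀z (xRz → ∃w (xR²w ∧ zRw)) — i.e. a generalized confluence (Geach) condition.
(F1): fails — 3R1 but no w with 3R²w and 1Rw.
(F2): satisfies the condition.
(F3): satisfies the condition.
(F4): satisfies the condition.
Valid on: (F2), (F3), (F4).

(F2), (F3), (F4)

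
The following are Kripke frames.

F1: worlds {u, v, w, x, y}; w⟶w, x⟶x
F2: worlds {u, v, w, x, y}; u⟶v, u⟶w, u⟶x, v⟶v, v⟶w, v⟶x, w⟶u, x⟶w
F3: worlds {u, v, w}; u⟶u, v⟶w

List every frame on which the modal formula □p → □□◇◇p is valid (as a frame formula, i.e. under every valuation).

F1, F3

This is the axiom for a generalized confluence (Geach) condition; its first-order frame correspondent is ∀x ∀z (xR²z → ∃w (xRw ∧ zR²w)).
F1: satisfies the condition.
F2: fails — uR²x but no t with uRt and xR²t.
F3: satisfies the condition.
Valid on: F1, F3.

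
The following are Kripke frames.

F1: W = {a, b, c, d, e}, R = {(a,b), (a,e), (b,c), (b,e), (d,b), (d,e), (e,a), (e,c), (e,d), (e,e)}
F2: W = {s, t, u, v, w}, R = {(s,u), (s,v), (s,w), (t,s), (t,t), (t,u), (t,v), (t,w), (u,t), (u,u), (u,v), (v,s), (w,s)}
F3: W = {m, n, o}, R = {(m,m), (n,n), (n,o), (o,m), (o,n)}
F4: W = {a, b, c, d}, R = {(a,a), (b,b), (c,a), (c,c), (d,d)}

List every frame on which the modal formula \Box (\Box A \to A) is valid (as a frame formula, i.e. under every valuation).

This is the axiom for shift-reflexivity; its first-order frame correspondent is \forall x \forall y (Rxy \to Ryy).
F1: fails — Rbc but not Rcc.
F2: fails — Ruv but not Rvv.
F3: fails — Rno but not Roo.
F4: satisfies the condition.
Valid on: F4.

F4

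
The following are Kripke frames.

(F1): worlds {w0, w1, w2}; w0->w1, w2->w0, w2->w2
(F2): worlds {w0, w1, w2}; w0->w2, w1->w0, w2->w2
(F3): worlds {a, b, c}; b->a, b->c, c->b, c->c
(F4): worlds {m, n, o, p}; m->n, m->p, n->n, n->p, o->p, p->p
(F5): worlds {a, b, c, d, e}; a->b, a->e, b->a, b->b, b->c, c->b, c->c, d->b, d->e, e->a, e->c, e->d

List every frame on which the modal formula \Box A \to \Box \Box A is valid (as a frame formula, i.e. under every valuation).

(F4)

Frame correspondent (Sahlqvist): \forall x \forall y \forall z (Rxy \wedge Ryz \to Rxz) — i.e. transitivity.
(F1): fails — Rw2w0 and Rw0w1 but not Rw2w1.
(F2): fails — Rw1w0 and Rw0w2 but not Rw1w2.
(F3): fails — Rcb and Rba but not Rca.
(F4): condition met.
(F5): fails — Rea and Rab but not Reb.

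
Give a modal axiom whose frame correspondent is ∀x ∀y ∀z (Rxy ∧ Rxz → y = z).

◇p → □p

A defining formula is ◇p → □p (the CD axiom).
Suppose ◇p→□p is valid. Take Rxy, Rxz and set V(p)={y}. Then ◇p at x, so □p at x, so p at z, i.e. z=y.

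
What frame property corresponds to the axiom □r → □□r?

Suppose □r→□□r is valid. Take Rxy, Ryz and set V(r)={w : Rxw}. Then □r at x, so □□r at x, so □r at y, so r at z, i.e. Rxz.

transitivity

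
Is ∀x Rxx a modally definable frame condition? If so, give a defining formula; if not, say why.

Yes — defined by □q → q

The condition is reflexivity. A defining modal formula is □q → q.
Suppose □q→q is valid. At any x set V(q)={w : Rxw}. Then □q holds at x, so q holds at x, i.e. Rxx.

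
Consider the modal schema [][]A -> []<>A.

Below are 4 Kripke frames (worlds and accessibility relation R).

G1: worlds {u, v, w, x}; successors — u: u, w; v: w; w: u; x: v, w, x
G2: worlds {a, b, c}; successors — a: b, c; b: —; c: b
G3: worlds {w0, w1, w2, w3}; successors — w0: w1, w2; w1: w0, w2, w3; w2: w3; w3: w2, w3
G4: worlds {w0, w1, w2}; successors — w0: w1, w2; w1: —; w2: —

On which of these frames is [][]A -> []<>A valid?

This is the axiom for a generalized confluence (Geach) condition; its first-order frame correspondent is forall x forall z (xRz -> exists w (x R^2 w & zRw)).
G1: satisfies the condition.
G2: fails — aRb but no w with aR²w and bRw.
G3: satisfies the condition.
G4: fails — w0Rw1 but no w with w0R²w and w1Rw.
Valid on: G1, G3.

G1, G3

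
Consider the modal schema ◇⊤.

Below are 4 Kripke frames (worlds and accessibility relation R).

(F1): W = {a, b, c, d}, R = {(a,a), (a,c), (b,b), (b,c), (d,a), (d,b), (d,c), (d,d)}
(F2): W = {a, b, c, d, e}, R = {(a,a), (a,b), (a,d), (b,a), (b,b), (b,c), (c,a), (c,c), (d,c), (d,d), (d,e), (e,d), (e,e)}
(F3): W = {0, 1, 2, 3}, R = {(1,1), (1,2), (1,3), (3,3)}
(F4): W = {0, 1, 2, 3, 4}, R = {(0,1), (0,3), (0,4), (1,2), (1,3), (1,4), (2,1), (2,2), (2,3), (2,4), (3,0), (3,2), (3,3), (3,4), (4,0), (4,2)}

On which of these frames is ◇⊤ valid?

(F2), (F4)

This is the axiom for seriality; its first-order frame correspondent is ∀x ∃y Rxy.
(F1): fails — world c has no successor.
(F2): ✓.
(F3): fails — world 0 has no successor.
(F4): ✓.
Valid on: (F2), (F4).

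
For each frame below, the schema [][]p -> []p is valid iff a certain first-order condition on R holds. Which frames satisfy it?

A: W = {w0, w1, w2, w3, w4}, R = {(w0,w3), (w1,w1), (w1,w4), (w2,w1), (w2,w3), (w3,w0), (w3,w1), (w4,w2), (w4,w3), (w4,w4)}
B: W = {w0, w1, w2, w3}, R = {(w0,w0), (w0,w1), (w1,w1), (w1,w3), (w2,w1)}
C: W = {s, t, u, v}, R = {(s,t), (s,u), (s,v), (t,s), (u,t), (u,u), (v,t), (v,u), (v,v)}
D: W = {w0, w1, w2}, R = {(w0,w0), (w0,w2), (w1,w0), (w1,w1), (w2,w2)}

Frame correspondent (Sahlqvist): forall x forall y (Rxy -> exists z (Rxz & Rzy)) — i.e. density.
A: fails — Rw3w0 but no z with Rw3z and Rzw0.
B: satisfies the condition.
C: fails — Rts but no z with Rtz and Rzs.
D: satisfies the condition.

B, D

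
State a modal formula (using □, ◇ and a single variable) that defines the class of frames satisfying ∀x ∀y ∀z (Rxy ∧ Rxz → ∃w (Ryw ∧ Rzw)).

◇□ψ → □◇ψ

The condition is convergence. The .2 schema ◇□ψ → □◇ψ defines it.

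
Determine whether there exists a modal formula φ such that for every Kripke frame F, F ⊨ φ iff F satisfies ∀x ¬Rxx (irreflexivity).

If a class were modally definable it would be closed under surjective bounded morphisms (Goldblatt–Thomason).
The 2-cycle (worlds s,t with s→t→s) is irreflexive, and the map sending every world to a single reflexive point • is a surjective bounded morphism (forth: every edge maps to (•,•); back: every world has a successor). So any modal formula valid on the 2-cycle is also valid on the reflexive point, which is not irreflexive.
Hence irreflexivity is not modally definable.

No — not modally definable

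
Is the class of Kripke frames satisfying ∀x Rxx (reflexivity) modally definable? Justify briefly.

Definable; □p → p defines it

This is a Sahlqvist condition; the T axiom □p → p defines it.
Suppose □p→p is valid. At any x set V(p)={w : Rxw}. Then □p holds at x, so p holds at x, i.e. Rxx.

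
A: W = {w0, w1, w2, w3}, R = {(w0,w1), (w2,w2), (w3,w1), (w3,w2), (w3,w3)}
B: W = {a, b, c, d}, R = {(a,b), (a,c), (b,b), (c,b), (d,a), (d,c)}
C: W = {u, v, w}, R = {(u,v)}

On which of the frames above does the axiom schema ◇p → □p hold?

C

The schema corresponds to partial functionality: ∀x ∀y ∀z (Rxy ∧ Rxz → y = z).
A: fails — w3 sees both w1 and w2.
B: fails — a sees both b and c.
C: holds.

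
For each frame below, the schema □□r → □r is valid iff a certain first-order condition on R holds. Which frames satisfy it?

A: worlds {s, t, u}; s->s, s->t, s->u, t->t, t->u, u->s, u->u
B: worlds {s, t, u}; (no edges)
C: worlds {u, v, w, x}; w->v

A, B

The schema corresponds to density: ∀x ∀y (Rxy → ∃z (Rxz ∧ Rzy)).
A: ✓.
B: ✓.
C: fails — Rwv but no z with Rwz and Rzv.
Valid on: A, B.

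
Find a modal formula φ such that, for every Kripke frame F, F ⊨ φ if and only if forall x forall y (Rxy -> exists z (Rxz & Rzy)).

□□p → □p

A defining formula is □□p → □p (the C4 axiom).
Suppose □□p→□p is valid. Take Rxy and set V(p)={w : xR²w}. Then □□p at x, so □p at x, so p at y, i.e. ∃z(Rxz∧Rzy).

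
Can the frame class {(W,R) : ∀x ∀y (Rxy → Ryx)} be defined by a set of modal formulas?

Yes: it is symmetry, defined by the B schema r → □◇r.

Yes — defined by r → □◇r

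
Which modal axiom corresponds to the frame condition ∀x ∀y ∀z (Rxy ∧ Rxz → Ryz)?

◇q → □◇q

A defining formula is ◇q → □◇q (the 5 axiom).
Suppose ◇q→□◇q is valid. Take Rxy, Rxz and set V(q)={y}. Then ◇q at x, so □◇q at x, so ◇q at z, so some w with Rzw has q; w=y, i.e. Rzy. By symmetry of the argument, Ryz.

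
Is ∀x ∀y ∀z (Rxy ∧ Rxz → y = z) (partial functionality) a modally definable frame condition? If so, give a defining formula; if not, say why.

This is a Sahlqvist condition; the CD axiom ◇p → □p defines it.
Suppose ◇p→□p is valid. Take Rxy, Rxz and set V(p)={y}. Then ◇p at x, so □p at x, so p at z, i.e. z=y.

Yes, by ◇p → □p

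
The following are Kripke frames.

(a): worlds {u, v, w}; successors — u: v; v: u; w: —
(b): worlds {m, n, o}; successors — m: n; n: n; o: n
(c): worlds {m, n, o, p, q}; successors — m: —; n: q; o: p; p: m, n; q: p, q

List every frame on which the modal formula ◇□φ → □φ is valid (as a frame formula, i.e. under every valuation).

The schema corresponds to the Euclidean property: ∀x ∀y ∀z (Rxy ∧ Rxz → Ryz).
(a): fails — Ruv and Ruv but not Rvv.
(b): condition met.
(c): fails — Rop and Rop but not Rpp.
Valid on: (b).

(b)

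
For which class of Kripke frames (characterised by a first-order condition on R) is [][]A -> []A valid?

density

Suppose □□A→□A is valid. Take Rxy and set V(A)={w : xR²w}. Then □□A at x, so □A at x, so A at y, i.e. ∃z(Rxz∧Rzy).
Conversely, on a frame with density the schema holds at every world under every valuation.
So the correspondent is density.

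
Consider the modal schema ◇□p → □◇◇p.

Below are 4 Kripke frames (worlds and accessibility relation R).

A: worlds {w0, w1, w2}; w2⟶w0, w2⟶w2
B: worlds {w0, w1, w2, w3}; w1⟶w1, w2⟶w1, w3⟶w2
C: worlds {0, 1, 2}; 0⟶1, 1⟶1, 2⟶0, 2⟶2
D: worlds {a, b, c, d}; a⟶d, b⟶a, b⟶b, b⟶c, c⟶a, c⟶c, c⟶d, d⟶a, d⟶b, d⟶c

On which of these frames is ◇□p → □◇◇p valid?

This is the axiom for a generalized confluence (Geach) condition; its first-order frame correspondent is ∀x ∀y ∀z ((xRy ∧ xRz) → ∃w (yRw ∧ zR²w)).
A: fails — w2Rw0, w2Rw0 but no w with w0Rw and w0R²w.
B: holds.
C: fails — 2R2, 2R0 but no w with 2Rw and 0R²w.
D: fails — bRa, bRa but no w with aRw and aR²w.
Valid on: B.

B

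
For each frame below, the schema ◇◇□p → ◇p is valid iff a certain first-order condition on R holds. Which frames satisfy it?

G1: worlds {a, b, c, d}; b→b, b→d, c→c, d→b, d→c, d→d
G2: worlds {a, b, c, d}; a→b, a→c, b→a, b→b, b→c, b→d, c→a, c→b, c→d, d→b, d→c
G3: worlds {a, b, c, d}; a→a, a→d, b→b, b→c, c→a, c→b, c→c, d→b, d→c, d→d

Frame correspondent (Sahlqvist): ∀x ∀y (xR²y → ∃w (yRw ∧ xRw)) — i.e. a generalized confluence (Geach) condition.
G1: fails — bR²c but no w with cRw and bRw.
G2: condition met.
G3: fails — aR²b but no w with bRw and aRw.

G2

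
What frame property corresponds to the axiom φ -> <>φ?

Replacing φ by ¬φ and contraposing gives the equivalent schema □φ → φ.
Suppose □φ→φ is valid. At any x set V(φ)={w : Rxw}. Then □φ holds at x, so φ holds at x, i.e. Rxx.
The converse is a direct semantic check.
So the correspondent is reflexivity.

reflexivity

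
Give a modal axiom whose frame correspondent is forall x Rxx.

□s → s

The condition is reflexivity. The T schema □s → s defines it.
Suppose □s→s is valid. At any x set V(s)={w : Rxw}. Then □s holds at x, so s holds at x, i.e. Rxx.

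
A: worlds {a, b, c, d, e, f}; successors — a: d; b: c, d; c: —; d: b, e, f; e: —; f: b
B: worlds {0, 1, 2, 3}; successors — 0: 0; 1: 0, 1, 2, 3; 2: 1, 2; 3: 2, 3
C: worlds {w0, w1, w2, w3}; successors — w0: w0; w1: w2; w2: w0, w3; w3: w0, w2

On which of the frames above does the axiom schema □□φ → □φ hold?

Frame correspondent (Sahlqvist): ∀x ∀y (Rxy → ∃z (Rxz ∧ Rzy)) — i.e. density.
A: fails — Rbc but no z with Rbz and Rzc.
B: ✓.
C: fails — Rw1w2 but no z with Rw1z and Rzw2.
Valid on: B.

B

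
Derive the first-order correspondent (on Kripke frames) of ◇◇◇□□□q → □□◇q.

∀x ∀y ∀z ((xR³y ∧ xR²z) → ∃w (yR³w ∧ zRw))

This is a Sahlqvist (Geach-type) schema ◇^3□^3q → □^2◇^1q.
Minimal-valuation argument: fix x; take any y with xR^3y and any z with xR^2z. Set V(q) to the set of worlds R-reachable from y in exactly 3 steps. Then □^3q holds at y, so the antecedent holds at x; validity forces ◇^1q at z, giving a w with zR^1w and yR^3w.
First-order correspondent: ∀x ∀y ∀z ((xR³y ∧ xR²z) → ∃w (yR³w ∧ zRw)).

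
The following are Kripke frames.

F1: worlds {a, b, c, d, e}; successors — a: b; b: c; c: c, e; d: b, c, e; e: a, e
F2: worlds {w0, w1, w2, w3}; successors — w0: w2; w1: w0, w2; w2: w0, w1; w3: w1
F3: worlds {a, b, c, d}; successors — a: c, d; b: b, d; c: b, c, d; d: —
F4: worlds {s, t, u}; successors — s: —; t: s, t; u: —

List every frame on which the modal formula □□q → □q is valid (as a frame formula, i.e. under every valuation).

This is the axiom for density; its first-order frame correspondent is ∀x ∀y (Rxy → ∃z (Rxz ∧ Rzy)).
F1: fails — Rab but no z with Raz and Rzb.
F2: fails — Rw3w1 but no z with Rw3z and Rzw1.
F3: ✓.
F4: ✓.

F3, F4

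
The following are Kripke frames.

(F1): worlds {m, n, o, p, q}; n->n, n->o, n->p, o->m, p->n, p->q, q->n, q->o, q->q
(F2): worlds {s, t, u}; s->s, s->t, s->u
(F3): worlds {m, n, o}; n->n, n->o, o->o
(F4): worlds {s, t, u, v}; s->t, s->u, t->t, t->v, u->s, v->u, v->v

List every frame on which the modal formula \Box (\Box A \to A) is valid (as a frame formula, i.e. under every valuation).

(F3)

Frame correspondent (Sahlqvist): \forall x \forall y (Rxy \to Ryy) — i.e. shift-reflexivity.
(F1): fails — Rom but not Rmm.
(F2): fails — Rsu but not Ruu.
(F3): holds.
(F4): fails — Rus but not Rss.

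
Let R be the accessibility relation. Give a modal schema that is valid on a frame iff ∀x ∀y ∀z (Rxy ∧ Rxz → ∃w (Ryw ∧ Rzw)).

◇□s → □◇s

The condition is convergence. The .2 schema ◇□s → □◇s defines it.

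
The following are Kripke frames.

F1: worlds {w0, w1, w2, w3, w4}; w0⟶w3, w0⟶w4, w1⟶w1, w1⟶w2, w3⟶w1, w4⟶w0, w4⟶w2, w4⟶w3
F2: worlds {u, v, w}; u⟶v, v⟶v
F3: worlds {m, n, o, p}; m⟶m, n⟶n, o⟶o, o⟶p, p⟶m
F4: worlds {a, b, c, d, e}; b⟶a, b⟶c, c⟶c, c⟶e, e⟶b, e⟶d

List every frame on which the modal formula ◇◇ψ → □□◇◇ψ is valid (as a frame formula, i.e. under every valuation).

F2

Frame correspondent (Sahlqvist): ∀x ∀y ∀z ((xR²y ∧ xR²z) → ∃w (y = w ∧ zR²w)) — i.e. a generalized confluence (Geach) condition.
F1: fails — w0R²w0, w0R²w1 but no w with w0=w and w1R²w.
F2: holds.
F3: fails — oR²o, oR²m but no w with o=w and mR²w.
F4: fails — bR²e, bR²e but no w with e=w and eR²w.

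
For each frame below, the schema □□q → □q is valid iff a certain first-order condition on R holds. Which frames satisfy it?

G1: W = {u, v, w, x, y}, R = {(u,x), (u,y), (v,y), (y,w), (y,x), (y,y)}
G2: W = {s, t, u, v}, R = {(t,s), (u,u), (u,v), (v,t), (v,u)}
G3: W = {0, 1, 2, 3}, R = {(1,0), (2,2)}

Frame correspondent (Sahlqvist): ∀x ∀y (Rxy → ∃z (Rxz ∧ Rzy)) — i.e. density.
G1: ✓.
G2: fails — Rvt but no z with Rvz and Rzt.
G3: fails — R10 but no z with R1z and Rz0.

G1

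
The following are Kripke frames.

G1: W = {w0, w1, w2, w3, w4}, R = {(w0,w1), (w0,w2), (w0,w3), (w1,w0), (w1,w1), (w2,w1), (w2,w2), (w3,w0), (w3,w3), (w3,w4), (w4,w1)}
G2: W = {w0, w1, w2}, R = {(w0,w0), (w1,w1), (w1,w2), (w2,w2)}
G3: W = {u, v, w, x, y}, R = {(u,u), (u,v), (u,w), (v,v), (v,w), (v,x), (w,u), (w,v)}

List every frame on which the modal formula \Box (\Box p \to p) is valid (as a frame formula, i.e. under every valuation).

G2

This is the axiom for shift-reflexivity; its first-order frame correspondent is \forall x \forall y (Rxy \to Ryy).
G1: fails — Rw1w0 but not Rw0w0.
G2: satisfies the condition.
G3: fails — Ruw but not Rww.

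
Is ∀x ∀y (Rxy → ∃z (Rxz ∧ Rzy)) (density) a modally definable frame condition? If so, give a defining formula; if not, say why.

Yes: it is density, defined by the C4 schema □□p → □p.
Suppose □□p→□p is valid. Take Rxy and set V(p)={w : xR²w}. Then □□p at x, so □p at x, so p at y, i.e. ∃z(Rxz∧Rzy).

Definable; □□p → □p defines it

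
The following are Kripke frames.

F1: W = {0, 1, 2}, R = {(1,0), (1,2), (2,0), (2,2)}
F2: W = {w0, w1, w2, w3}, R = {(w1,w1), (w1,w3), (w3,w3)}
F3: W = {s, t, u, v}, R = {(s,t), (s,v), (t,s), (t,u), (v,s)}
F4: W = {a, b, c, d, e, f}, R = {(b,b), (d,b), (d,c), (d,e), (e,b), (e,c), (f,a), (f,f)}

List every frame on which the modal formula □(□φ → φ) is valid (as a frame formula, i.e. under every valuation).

The schema corresponds to shift-reflexivity: ∀x ∀y (Rxy → Ryy).
F1: fails — R10 but not R00.
F2: satisfies the condition.
F3: fails — Rvs but not Rss.
F4: fails — Rdc but not Rcc.
Valid on: F2.

F2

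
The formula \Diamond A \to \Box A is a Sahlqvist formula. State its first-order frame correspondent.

Partial functionality

This is the CD axiom.
Its frame correspondent is partial functionality — \forall x \forall y \forall z (Rxy \wedge Rxz \to y = z).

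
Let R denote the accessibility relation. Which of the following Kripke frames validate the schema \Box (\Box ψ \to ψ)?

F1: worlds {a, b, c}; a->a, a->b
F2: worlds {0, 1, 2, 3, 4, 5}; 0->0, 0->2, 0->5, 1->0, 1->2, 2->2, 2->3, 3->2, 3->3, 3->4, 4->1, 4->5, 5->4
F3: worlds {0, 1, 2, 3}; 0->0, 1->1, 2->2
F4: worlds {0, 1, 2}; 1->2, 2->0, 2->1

F3

This is the axiom for shift-reflexivity; its first-order frame correspondent is \forall x \forall y (Rxy \to Ryy).
F1: fails — Rab but not Rbb.
F2: fails — R34 but not R44.
F3: condition met.
F4: fails — R12 but not R22.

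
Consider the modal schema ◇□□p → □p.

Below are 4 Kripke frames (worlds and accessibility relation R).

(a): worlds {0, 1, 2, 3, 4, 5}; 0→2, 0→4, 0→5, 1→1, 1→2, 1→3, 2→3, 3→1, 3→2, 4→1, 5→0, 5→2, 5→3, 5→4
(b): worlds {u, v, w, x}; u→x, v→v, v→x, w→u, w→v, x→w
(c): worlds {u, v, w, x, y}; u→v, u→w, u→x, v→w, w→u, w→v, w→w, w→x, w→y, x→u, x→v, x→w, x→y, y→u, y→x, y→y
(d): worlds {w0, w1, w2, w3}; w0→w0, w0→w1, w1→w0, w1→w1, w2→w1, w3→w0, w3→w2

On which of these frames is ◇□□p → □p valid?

(c)

This is the axiom for a generalized confluence (Geach) condition; its first-order frame correspondent is ∀x ∀y ∀z ((xRy ∧ xRz) → ∃w (yR²w ∧ z = w)).
(a): fails — 0R2, 0R4 but no w with 2R²w and 4=w.
(b): fails — uRx, uRx but no t with xR²t and x=t.
(c): condition met.
(d): fails — w3Rw0, w3Rw2 but no w with w0R²w and w2=w.
Valid on: (c).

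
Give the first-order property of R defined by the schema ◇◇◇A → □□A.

This is a Sahlqvist (Geach-type) schema ◇^3□^0A → □^2◇^0A.
Minimal-valuation argument: fix x; take any y with xR^3y and any z with xR^2z. Set V(A) to the set of worlds R-reachable from y in exactly 0 steps. Then □^0A holds at y, so the antecedent holds at x; validity forces ◇^0A at z, giving a w with zR^0w and yR^0w.
First-order correspondent: ∀x ∀y ∀z ((xR³y ∧ xR²z) → ∃w (y = w ∧ z = w)).

∀x ∀y ∀z ((xR³y ∧ xR²z) → ∃w (y = w ∧ z = w))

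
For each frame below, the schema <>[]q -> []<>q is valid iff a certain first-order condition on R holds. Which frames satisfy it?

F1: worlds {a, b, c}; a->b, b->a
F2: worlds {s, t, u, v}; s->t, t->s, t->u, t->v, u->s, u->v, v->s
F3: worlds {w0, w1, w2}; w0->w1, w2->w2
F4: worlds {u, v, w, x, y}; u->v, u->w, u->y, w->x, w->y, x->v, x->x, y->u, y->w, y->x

F1

Frame correspondent (Sahlqvist): forall x forall y forall z (Rxy & Rxz -> exists w (Ryw & Rzw)) — i.e. convergence.
F1: condition met.
F2: fails — Rtv and Rts but v and s have no common successor.
F3: fails — Rw0w1 and Rw0w1 but w1 and w1 have no common successor.
F4: fails — Ruv and Ruv but v and v have no common successor.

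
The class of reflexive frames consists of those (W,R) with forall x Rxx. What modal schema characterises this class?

This is reflexivity; the standard corresponding axiom is T: □ψ → ψ.
Suppose □ψ→ψ is valid. At any x set V(ψ)={w : Rxw}. Then □ψ holds at x, so ψ holds at x, i.e. Rxx.

□ψ → ψ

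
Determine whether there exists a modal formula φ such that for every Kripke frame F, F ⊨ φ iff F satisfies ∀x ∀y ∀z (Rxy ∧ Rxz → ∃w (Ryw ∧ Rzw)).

Yes — defined by ◇□r → □◇r

The condition is convergence. A defining modal formula is ◇□r → □◇r.
Suppose ◇□r→□◇r is valid. Take Rxy, Rxz and set V(r)={w : Ryw}. Then □r at y so ◇□r at x, so □◇r at x, so ◇r at z, giving w with Rzw and Ryw.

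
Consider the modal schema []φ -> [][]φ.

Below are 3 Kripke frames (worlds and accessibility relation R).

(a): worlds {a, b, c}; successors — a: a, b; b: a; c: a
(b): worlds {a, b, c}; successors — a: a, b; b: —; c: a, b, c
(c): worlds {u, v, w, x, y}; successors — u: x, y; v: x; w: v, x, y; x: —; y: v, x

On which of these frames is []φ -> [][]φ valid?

(b)

Frame correspondent (Sahlqvist): forall x forall y forall z (Rxy & Ryz -> Rxz) — i.e. transitivity.
(a): fails — Rca and Rab but not Rcb.
(b): satisfies the condition.
(c): fails — Ruy and Ryv but not Ruv.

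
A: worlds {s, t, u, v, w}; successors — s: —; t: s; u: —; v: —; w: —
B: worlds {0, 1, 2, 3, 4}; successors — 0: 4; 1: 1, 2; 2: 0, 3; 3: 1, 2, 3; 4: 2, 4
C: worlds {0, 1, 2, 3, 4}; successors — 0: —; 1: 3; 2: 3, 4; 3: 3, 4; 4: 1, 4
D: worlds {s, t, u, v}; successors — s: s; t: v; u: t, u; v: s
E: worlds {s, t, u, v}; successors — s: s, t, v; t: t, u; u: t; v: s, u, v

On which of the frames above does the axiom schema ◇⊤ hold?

This is the axiom for seriality; its first-order frame correspondent is ∀x ∃y Rxy.
A: fails — world s has no successor.
B: holds.
C: fails — world 0 has no successor.
D: holds.
E: holds.

B, D, E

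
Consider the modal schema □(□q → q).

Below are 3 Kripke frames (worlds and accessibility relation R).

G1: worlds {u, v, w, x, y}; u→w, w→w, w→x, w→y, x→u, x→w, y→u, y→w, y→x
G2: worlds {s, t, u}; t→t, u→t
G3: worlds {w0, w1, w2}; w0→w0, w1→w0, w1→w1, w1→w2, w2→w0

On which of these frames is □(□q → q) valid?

G2

Frame correspondent (Sahlqvist): ∀x ∀y (Rxy → Ryy) — i.e. shift-reflexivity.
G1: fails — Ryx but not Rxx.
G2: condition met.
G3: fails — Rw1w2 but not Rw2w2.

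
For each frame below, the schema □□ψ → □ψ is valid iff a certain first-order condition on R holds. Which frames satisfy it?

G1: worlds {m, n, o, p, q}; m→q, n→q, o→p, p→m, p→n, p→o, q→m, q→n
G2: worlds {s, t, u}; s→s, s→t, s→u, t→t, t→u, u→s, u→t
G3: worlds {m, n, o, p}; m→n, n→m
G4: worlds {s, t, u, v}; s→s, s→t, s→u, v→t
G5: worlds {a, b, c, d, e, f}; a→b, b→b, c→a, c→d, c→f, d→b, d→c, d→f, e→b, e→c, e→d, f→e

The schema corresponds to density: ∀x ∀y (Rxy → ∃z (Rxz ∧ Rzy)).
G1: fails — Rop but no z with Roz and Rzp.
G2: condition met.
G3: fails — Rnm but no z with Rnz and Rzm.
G4: fails — Rvt but no z with Rvz and Rzt.
G5: fails — Rcd but no z with Rcz and Rzd.
Valid on: G2.

G2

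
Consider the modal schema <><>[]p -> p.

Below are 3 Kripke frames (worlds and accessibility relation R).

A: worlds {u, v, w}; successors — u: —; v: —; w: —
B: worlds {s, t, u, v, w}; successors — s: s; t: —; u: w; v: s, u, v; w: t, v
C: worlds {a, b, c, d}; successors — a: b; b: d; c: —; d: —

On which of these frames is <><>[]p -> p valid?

This is the axiom for a generalized confluence (Geach) condition; its first-order frame correspondent is forall x forall y (x R^2 y -> exists w (yRw & x = w)).
A: satisfies the condition.
B: fails — uR²t but no w* with tRw* and u=w*.
C: fails — aR²d but no w with dRw and a=w.
Valid on: A.

A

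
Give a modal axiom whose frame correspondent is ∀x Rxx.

This is reflexivity; the standard corresponding axiom is T: □ψ → ψ.
Suppose □ψ→ψ is valid. At any x set V(ψ)={w : Rxw}. Then □ψ holds at x, so ψ holds at x, i.e. Rxx.

□ψ → ψ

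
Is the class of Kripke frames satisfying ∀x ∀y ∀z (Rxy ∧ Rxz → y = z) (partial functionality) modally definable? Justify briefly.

Yes, by ◇r → □r

Yes: it is partial functionality, defined by the CD schema ◇r → □r.
Suppose ◇r→□r is valid. Take Rxy, Rxz and set V(r)={y}. Then ◇r at x, so □r at x, so r at z, i.e. z=y.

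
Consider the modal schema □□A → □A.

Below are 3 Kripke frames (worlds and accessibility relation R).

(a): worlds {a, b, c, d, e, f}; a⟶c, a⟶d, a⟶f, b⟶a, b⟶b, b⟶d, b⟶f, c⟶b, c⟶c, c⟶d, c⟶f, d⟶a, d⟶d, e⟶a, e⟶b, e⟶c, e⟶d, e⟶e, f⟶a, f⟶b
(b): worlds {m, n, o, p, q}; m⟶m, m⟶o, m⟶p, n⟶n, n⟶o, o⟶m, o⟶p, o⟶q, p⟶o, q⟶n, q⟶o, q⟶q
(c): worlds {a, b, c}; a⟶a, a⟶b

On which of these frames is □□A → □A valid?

The schema corresponds to density: ∀x ∀y (Rxy → ∃z (Rxz ∧ Rzy)).
(a): condition met.
(b): fails — Rpo but no z with Rpz and Rzo.
(c): condition met.
Valid on: (a), (c).

(a), (c)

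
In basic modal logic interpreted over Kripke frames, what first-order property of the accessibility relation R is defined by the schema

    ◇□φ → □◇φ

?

This is the .2 axiom.
Its frame correspondent is convergence — ∀x ∀y ∀z (Rxy ∧ Rxz → ∃w (Ryw ∧ Rzw)).

convergence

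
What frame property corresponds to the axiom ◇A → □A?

Partial functionality

Suppose ◇A→□A is valid. Take Rxy, Rxz and set V(A)={y}. Then ◇A at x, so □A at x, so A at z, i.e. z=y.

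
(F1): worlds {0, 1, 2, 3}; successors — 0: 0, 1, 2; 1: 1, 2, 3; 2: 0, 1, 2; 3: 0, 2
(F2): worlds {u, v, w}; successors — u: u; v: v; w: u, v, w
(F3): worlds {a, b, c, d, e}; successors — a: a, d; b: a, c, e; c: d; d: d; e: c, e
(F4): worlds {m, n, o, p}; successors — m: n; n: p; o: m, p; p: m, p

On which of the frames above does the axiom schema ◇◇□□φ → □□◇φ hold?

Frame correspondent (Sahlqvist): ∀x ∀y ∀z ((xR²y ∧ xR²z) → ∃w (yR²w ∧ zRw)) — i.e. a generalized confluence (Geach) condition.
(F1): satisfies the condition.
(F2): fails — wR²u, wR²v but no t with uR²t and vRt.
(F3): fails — bR²a, bR²e but no w with aR²w and eRw.
(F4): fails — nR²m, nR²m but no w with mR²w and mRw.

(F1)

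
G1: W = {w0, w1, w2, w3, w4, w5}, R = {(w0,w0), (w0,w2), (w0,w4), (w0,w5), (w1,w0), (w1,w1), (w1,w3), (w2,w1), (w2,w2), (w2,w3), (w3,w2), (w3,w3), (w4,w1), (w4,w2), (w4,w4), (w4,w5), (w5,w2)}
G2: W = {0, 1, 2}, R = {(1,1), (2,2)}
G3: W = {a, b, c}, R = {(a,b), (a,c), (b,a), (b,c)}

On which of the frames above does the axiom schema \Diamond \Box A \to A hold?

This is the axiom for symmetry; its first-order frame correspondent is \forall x \forall y (Rxy \to Ryx).
G1: fails — Rw1w0 but not Rw0w1.
G2: ✓.
G3: fails — Rac but not Rca.
Valid on: G2.

G2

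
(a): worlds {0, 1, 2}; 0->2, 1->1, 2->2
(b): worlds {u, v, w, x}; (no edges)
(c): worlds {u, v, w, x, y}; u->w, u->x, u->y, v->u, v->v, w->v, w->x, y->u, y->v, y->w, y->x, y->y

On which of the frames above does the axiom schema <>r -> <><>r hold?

(a), (b)

The schema corresponds to a generalized confluence (Geach) condition: forall x forall y (xRy -> exists w (y = w & x R^2 w)).
(a): holds.
(b): holds.
(c): fails — wRx but no t with x=t and wR²t.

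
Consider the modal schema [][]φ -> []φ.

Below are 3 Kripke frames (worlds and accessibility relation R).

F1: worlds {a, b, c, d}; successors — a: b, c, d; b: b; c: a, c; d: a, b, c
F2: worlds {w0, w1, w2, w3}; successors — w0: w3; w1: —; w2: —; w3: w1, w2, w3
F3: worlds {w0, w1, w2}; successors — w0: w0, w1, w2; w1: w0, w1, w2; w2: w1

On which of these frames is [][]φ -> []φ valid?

The schema corresponds to density: forall x forall y (Rxy -> exists z (Rxz & Rzy)).
F1: fails — Rad but no z with Raz and Rzd.
F2: ✓.
F3: ✓.

F2, F3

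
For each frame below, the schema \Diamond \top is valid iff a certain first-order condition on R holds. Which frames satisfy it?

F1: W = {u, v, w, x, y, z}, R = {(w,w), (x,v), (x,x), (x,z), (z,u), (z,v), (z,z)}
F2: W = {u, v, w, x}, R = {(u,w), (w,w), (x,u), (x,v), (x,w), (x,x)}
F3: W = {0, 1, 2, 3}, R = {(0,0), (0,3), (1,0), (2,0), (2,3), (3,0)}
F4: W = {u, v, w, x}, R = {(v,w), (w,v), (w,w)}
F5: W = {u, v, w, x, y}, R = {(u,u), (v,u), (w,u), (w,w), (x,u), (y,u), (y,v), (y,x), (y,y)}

F3, F5

The schema corresponds to seriality: \forall x \exists y Rxy.
F1: fails — world u has no successor.
F2: fails — world v has no successor.
F3: holds.
F4: fails — world u has no successor.
F5: holds.
Valid on: F3, F5.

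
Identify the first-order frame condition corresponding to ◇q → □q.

partial functionality

Suppose ◇q→□q is valid. Take Rxy, Rxz and set V(q)={y}. Then ◇q at x, so □q at x, so q at z, i.e. z=y.
Conversely, any frame satisfying ∀x ∀y ∀z (Rxy ∧ Rxz → y = z) validates the schema.
So the correspondent is partial functionality.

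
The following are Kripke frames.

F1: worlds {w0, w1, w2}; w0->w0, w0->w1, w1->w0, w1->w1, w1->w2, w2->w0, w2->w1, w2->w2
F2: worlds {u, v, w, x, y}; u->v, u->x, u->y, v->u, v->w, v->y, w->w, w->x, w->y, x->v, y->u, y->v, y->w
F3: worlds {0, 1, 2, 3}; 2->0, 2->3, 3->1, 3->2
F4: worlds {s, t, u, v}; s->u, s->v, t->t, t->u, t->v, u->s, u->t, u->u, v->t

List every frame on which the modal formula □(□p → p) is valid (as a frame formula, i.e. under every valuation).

F1

This is the axiom for shift-reflexivity; its first-order frame correspondent is ∀x ∀y (Rxy → Ryy).
F1: satisfies the condition.
F2: fails — Ruv but not Rvv.
F3: fails — R23 but not R33.
F4: fails — Rtv but not Rvv.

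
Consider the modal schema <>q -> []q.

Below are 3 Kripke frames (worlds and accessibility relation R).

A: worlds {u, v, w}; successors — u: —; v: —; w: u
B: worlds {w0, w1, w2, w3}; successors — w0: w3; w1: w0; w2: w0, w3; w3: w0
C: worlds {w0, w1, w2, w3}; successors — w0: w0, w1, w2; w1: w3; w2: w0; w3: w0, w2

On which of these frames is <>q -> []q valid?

Frame correspondent (Sahlqvist): forall x forall y forall z (Rxy & Rxz -> y = z) — i.e. partial functionality.
A: holds.
B: fails — w2 sees both w0 and w3.
C: fails — w0 sees both w0 and w1.

A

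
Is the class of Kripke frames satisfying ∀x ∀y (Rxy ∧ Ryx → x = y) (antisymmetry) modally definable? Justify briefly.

Not definable by any modal formula

If a class were modally definable it would be closed under surjective bounded morphisms (Goldblatt–Thomason).
The 6-cycle (worlds s,t,u,v,w,x with s→t→u→v→w→x→s) is antisymmetric. Sending even-indexed worlds to s and odd-indexed worlds to t is a surjective bounded morphism onto the two-world frame with s↔t, which is not antisymmetric.
Hence antisymmetry is not modally definable.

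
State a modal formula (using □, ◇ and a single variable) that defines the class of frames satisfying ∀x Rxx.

□p → p

This is reflexivity; the standard corresponding axiom is T: □p → p.
Suppose □p→p is valid. At any x set V(p)={w : Rxw}. Then □p holds at x, so p holds at x, i.e. Rxx.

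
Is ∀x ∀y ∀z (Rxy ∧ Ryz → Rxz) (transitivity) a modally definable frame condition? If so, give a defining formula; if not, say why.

Definable; □p → □□p defines it

This is a Sahlqvist condition; the 4 axiom □p → □□p defines it.
Suppose □p→□□p is valid. Take Rxy, Ryz and set V(p)={w : Rxw}. Then □p at x, so □□p at x, so □p at y, so p at z, i.e. Rxz.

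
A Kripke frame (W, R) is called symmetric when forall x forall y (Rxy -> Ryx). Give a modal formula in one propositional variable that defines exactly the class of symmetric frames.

p → □◇p

This is symmetry; the standard corresponding axiom is B: p → □◇p.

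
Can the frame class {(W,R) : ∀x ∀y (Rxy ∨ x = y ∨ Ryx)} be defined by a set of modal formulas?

If a class were modally definable it would be closed under disjoint unions (Goldblatt–Thomason).
Take 2 disjoint single-world reflexive frames: each is trivially connected, but their disjoint union has 2 worlds with no edge between distinct components, so it is not connected.
So the class is not modally definable.

No — not modally definable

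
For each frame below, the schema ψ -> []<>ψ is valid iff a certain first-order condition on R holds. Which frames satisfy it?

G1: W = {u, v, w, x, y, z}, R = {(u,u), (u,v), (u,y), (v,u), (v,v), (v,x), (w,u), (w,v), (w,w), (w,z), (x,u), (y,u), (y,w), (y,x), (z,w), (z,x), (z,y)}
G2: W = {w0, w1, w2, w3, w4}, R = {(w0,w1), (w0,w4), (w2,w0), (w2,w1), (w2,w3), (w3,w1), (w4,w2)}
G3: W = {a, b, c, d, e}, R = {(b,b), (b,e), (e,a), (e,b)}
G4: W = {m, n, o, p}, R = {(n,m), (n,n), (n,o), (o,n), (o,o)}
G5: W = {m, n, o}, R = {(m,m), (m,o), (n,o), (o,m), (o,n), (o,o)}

G5

Frame correspondent (Sahlqvist): forall x forall y (Rxy -> Ryx) — i.e. symmetry.
G1: fails — Ryx but not Rxy.
G2: fails — Rw0w4 but not Rw4w0.
G3: fails — Rea but not Rae.
G4: fails — Rnm but not Rmn.
G5: satisfies the condition.
Valid on: G5.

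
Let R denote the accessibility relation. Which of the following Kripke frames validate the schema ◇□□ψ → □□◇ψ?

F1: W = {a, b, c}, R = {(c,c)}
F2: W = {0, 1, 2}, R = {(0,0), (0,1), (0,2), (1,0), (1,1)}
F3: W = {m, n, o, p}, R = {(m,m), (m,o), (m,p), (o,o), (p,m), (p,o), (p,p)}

The schema corresponds to a generalized confluence (Geach) condition: ∀x ∀y ∀z ((xRy ∧ xR²z) → ∃w (yR²w ∧ zRw)).
F1: satisfies the condition.
F2: fails — 0R0, 0R²2 but no w with 0R²w and 2Rw.
F3: satisfies the condition.
Valid on: F1, F3.

F1, F3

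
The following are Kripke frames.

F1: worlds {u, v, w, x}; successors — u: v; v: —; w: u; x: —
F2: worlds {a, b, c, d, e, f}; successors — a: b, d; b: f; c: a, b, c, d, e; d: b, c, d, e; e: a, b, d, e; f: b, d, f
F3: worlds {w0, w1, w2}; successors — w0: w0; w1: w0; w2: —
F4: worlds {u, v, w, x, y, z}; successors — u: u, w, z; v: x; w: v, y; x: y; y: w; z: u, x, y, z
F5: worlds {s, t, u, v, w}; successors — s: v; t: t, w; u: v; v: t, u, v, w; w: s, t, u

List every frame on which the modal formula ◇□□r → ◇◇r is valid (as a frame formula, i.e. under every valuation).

Frame correspondent (Sahlqvist): ∀x ∀y (xRy → ∃w (yR²w ∧ xR²w)) — i.e. a generalized confluence (Geach) condition.
F1: fails — uRv but no t with vR²t and uR²t.
F2: satisfies the condition.
F3: satisfies the condition.
F4: fails — vRx but no t with xR²t and vR²t.
F5: satisfies the condition.
Valid on: F2, F3, F5.

F2, F3, F5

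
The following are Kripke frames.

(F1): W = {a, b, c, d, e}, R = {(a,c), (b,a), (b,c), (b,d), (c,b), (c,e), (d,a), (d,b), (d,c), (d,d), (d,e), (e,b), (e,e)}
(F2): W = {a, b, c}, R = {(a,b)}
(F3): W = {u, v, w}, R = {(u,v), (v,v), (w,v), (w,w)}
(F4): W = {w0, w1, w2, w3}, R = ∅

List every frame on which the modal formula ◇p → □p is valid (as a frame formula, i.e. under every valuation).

This is the axiom for partial functionality; its first-order frame correspondent is ∀x ∀y ∀z (Rxy ∧ Rxz → y = z).
(F1): fails — b sees both a and c.
(F2): ✓.
(F3): fails — w sees both v and w.
(F4): ✓.

(F2), (F4)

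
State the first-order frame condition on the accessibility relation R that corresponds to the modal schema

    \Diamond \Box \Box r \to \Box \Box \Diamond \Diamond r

\forall x \forall y \forall z ((xRy \wedge x R^2 z) \to \exists w (y R^2 w \wedge z R^2 w))

This is a Sahlqvist (Geach-type) schema ◇^1□^2r → □^2◇^2r.
First-order correspondent: \forall x \forall y \forall z ((xRy \wedge x R^2 z) \to \exists w (y R^2 w \wedge z R^2 w)).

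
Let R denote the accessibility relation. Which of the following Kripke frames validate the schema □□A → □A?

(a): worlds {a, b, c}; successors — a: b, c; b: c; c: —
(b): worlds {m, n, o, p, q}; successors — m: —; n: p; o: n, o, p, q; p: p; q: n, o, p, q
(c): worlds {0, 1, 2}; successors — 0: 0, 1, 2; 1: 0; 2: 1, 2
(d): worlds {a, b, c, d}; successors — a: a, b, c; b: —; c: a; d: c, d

(b), (c), (d)

Frame correspondent (Sahlqvist): ∀x ∀y (Rxy → ∃z (Rxz ∧ Rzy)) — i.e. density.
(a): fails — Rab but no z with Raz and Rzb.
(b): holds.
(c): holds.
(d): holds.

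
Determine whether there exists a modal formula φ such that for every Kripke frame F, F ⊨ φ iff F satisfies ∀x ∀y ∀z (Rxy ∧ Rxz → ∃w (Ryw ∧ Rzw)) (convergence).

Yes, by ◇□q → □◇q

The condition is convergence. A defining modal formula is ◇□q → □◇q.
Suppose ◇□q→□◇q is valid. Take Rxy, Rxz and set V(q)={w : Ryw}. Then □q at y so ◇□q at x, so □◇q at x, so ◇q at z, giving w with Rzw and Ryw.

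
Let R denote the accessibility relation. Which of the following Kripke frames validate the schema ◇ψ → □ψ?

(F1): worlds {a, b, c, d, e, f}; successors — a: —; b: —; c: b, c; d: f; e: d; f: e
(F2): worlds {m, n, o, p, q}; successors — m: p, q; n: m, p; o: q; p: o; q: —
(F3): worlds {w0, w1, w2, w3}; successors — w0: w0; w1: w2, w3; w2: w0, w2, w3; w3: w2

Frame correspondent (Sahlqvist): ∀x ∀y ∀z (Rxy ∧ Rxz → y = z) — i.e. partial functionality.
(F1): fails — c sees both b and c.
(F2): fails — m sees both p and q.
(F3): fails — w1 sees both w2 and w3.

none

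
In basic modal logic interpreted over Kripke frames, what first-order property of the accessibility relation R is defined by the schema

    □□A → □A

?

Suppose □□A→□A is valid. Take Rxy and set V(A)={w : xR²w}. Then □□A at x, so □A at x, so A at y, i.e. ∃z(Rxz∧Rzy).
The converse is a direct semantic check.
So the correspondent is density.

density: ∀x ∀y (Rxy → ∃z (Rxz ∧ Rzy))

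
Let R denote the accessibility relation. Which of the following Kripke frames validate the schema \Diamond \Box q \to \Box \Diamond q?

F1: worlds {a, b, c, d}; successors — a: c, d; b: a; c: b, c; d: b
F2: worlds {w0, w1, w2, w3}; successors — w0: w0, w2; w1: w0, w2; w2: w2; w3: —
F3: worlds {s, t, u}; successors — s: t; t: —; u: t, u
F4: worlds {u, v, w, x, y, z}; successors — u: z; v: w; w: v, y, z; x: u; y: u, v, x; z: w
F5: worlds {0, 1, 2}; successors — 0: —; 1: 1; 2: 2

Frame correspondent (Sahlqvist): \forall x \forall y \forall z (Rxy \wedge Rxz \to \exists w (Ryw \wedge Rzw)) — i.e. convergence.
F1: fails — Rcc and Rcb but c and b have no common successor.
F2: ✓.
F3: fails — Rst and Rst but t and t have no common successor.
F4: fails — Rwy and Rwv but y and v have no common successor.
F5: ✓.
Valid on: F2, F5.

F2, F5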